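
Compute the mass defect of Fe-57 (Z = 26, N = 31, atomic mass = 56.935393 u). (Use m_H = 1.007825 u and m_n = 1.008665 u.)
Δm = Z·m_H + N·m_n − M = 0.5367 u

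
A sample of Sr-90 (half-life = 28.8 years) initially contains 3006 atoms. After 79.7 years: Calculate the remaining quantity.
N = N₀(1/2)^(t/t½) = 441.5 atoms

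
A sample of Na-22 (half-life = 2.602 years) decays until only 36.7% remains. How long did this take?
t = t½ × log₂(N₀/N) = 3.763 years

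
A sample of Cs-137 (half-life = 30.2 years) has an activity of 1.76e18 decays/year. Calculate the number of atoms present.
N = A/λ = 7.668e19 atoms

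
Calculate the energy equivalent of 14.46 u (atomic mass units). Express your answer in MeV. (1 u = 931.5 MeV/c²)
E = mc² = 13470 MeV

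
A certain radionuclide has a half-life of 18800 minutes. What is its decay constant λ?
λ = ln(2)/t½ = 3.687e-5 minute⁻¹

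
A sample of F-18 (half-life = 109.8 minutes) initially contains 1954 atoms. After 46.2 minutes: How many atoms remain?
N = N₀(1/2)^(t/t½) = 1460 atoms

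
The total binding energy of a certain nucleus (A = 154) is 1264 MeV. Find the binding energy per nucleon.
B.E./A = 1264/154 = 8.208 MeV/nucleon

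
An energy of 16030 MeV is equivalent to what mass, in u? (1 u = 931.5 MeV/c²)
m = E/c² = 17.21 u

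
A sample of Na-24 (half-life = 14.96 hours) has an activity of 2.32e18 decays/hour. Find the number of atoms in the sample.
N = A/λ = 5.007e19 atoms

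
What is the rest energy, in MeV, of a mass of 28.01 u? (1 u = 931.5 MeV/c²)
E = mc² = 26090 MeV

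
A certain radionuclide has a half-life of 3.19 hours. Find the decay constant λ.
λ = ln(2)/t½ = 0.2173 hour⁻¹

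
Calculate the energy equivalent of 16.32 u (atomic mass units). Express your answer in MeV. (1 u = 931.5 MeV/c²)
E = mc² = 15200 MeV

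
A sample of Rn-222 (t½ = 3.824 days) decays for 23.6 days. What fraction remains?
N/N₀ = (1/2)^(t/t½) = 0.01387 = 1.39%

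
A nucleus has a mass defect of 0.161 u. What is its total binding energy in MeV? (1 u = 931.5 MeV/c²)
B.E. = Δm × 931.5 = 150 MeV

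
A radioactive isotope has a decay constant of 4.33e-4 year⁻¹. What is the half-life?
t½ = ln(2)/λ = 1601 years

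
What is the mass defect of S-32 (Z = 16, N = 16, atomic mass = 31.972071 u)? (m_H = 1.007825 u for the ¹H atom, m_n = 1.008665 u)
Δm = Z·m_H + N·m_n − M = 0.2918 u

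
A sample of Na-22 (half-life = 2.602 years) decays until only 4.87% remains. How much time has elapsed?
t = t½ × log₂(N₀/N) = 11.34 years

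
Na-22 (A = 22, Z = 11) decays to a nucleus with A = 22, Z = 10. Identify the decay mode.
ΔA = 0, ΔZ = -1 ⇒ beta-plus decay (β⁺) or electron capture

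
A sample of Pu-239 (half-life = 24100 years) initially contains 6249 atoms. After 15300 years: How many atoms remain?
N = N₀(1/2)^(t/t½) = 4024 atoms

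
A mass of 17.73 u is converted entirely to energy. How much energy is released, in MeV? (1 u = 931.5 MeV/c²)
E = mc² = 16520 MeV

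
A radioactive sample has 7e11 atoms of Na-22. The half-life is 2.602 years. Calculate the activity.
A = λN = 1.865e11 decays/year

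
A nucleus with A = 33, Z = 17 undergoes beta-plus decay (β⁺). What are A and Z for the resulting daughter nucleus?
Daughter: A = 33, Z = 16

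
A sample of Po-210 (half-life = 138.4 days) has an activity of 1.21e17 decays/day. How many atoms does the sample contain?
N = A/λ = 2.416e19 atoms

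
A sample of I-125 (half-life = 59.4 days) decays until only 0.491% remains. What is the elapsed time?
t = t½ × log₂(N₀/N) = 455.6 days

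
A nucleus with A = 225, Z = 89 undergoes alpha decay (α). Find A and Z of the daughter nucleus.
Daughter: A = 221, Z = 87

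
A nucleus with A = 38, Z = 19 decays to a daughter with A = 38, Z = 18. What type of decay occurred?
ΔA = 0, ΔZ = -1 ⇒ beta-plus decay (β⁺) or electron capture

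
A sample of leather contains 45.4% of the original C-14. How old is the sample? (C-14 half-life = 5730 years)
Age = t½ × log₂(1/ratio) = 6528 years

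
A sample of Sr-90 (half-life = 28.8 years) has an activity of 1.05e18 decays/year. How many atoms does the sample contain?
N = A/λ = 4.363e19 atoms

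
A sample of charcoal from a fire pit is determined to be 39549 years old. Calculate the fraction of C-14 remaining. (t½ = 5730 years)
N/N₀ = (1/2)^(t/t½) = 0.008361 = 0.836%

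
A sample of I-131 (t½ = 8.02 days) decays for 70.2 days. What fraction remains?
N/N₀ = (1/2)^(t/t½) = 0.002318 = 0.232%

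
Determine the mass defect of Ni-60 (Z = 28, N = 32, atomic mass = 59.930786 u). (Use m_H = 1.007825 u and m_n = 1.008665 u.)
Δm = Z·m_H + N·m_n − M = 0.5656 u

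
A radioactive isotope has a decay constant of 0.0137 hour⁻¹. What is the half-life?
t½ = ln(2)/λ = 50.59 hours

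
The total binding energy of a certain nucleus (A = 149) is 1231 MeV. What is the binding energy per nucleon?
B.E./A = 1231/149 = 8.262 MeV/nucleon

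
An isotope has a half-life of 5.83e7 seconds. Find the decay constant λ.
λ = ln(2)/t½ = 1.189e-8 second⁻¹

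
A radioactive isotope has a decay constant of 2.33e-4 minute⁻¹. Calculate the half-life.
t½ = ln(2)/λ = 2975 minutes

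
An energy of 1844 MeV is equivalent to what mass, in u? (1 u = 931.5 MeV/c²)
m = E/c² = 1.98 u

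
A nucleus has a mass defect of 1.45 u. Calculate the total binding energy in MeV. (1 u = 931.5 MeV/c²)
B.E. = Δm × 931.5 = 1351 MeV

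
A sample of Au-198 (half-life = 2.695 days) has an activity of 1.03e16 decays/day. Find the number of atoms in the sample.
N = A/λ = 4.005e16 atoms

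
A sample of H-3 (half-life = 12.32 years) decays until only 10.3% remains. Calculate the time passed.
t = t½ × log₂(N₀/N) = 40.4 years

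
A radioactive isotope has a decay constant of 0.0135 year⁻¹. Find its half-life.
t½ = ln(2)/λ = 51.34 years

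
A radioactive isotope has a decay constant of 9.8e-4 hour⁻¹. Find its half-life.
t½ = ln(2)/λ = 707.3 hours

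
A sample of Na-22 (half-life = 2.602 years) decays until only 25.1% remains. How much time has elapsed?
t = t½ × log₂(N₀/N) = 5.189 years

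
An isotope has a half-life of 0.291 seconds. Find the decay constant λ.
λ = ln(2)/t½ = 2.382 second⁻¹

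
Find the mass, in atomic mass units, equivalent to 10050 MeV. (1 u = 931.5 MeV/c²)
m = E/c² = 10.79 u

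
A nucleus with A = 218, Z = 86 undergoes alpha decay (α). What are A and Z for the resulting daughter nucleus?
Daughter: A = 214, Z = 84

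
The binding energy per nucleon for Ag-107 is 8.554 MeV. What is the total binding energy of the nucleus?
B.E. = 8.554 × 107 = 915.3 MeV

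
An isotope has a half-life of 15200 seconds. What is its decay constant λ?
λ = ln(2)/t½ = 4.56e-5 second⁻¹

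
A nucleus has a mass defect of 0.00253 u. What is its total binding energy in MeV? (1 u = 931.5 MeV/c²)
B.E. = Δm × 931.5 = 2.357 MeV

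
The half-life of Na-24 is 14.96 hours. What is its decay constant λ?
λ = ln(2)/t½ = 0.04633 hour⁻¹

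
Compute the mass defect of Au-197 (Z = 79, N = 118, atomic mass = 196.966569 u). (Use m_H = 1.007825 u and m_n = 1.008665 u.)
Δm = Z·m_H + N·m_n − M = 1.674 u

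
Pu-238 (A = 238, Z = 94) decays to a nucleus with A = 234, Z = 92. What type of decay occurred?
ΔA = -4, ΔZ = -2 ⇒ alpha decay (α)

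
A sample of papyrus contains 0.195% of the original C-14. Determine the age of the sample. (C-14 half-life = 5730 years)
Age = t½ × log₂(1/ratio) = 51580 years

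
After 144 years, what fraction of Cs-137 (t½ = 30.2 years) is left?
N/N₀ = (1/2)^(t/t½) = 0.0367 = 3.67%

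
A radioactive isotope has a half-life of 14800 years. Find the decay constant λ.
λ = ln(2)/t½ = 4.683e-5 year⁻¹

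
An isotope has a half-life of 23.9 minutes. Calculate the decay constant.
λ = ln(2)/t½ = 0.029 minute⁻¹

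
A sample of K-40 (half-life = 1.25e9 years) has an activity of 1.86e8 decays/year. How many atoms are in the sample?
N = A/λ = 3.354e17 atoms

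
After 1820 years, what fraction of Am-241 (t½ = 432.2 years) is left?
N/N₀ = (1/2)^(t/t½) = 0.054 = 5.4%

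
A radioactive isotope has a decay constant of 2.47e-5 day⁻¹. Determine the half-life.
t½ = ln(2)/λ = 28060 days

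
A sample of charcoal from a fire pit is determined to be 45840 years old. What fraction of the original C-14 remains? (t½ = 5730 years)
N/N₀ = (1/2)^(t/t½) = 0.003906 = 0.391%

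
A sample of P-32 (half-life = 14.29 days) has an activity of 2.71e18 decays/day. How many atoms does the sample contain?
N = A/λ = 5.587e19 atoms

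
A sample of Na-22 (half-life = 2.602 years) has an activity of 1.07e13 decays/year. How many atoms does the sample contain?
N = A/λ = 4.017e13 atoms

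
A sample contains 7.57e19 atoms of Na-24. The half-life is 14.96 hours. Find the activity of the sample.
A = λN = 3.507e18 decays/hour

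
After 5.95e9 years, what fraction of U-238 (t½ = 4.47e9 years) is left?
N/N₀ = (1/2)^(t/t½) = 0.3975 = 39.7%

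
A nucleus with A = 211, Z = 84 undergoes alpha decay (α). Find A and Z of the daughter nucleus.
Daughter: A = 207, Z = 82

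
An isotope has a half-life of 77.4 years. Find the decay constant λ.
λ = ln(2)/t½ = 0.008955 year⁻¹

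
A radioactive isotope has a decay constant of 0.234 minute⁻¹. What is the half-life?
t½ = ln(2)/λ = 2.962 minutes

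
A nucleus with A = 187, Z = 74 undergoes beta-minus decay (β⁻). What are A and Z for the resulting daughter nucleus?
Daughter: A = 187, Z = 75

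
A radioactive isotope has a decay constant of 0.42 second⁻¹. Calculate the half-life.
t½ = ln(2)/λ = 1.65 seconds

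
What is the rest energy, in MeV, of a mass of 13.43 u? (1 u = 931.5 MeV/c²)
E = mc² = 12510 MeV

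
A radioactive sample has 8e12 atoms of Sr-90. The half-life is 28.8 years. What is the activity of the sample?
A = λN = 1.925e11 decays/year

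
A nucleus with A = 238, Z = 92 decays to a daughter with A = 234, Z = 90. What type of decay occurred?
ΔA = -4, ΔZ = -2 ⇒ alpha decay (α)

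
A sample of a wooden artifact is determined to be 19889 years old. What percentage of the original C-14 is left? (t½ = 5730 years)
N/N₀ = (1/2)^(t/t½) = 0.09018 = 9.02%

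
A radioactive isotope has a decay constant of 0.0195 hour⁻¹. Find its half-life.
t½ = ln(2)/λ = 35.55 hours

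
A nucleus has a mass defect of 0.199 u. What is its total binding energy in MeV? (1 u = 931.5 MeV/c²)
B.E. = Δm × 931.5 = 185.4 MeV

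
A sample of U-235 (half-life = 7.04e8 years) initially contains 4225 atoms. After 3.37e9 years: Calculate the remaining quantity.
N = N₀(1/2)^(t/t½) = 153 atoms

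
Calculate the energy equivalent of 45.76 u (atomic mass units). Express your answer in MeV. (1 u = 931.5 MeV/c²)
E = mc² = 42630 MeV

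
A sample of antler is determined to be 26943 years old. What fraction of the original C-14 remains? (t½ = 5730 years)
N/N₀ = (1/2)^(t/t½) = 0.03842 = 3.84%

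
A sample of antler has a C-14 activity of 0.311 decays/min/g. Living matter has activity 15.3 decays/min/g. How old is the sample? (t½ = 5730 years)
Age = t½ × log₂(A₀/A) = 32210 years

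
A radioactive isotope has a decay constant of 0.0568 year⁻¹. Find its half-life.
t½ = ln(2)/λ = 12.2 years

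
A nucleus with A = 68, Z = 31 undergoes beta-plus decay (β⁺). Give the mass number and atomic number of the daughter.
Daughter: A = 68, Z = 30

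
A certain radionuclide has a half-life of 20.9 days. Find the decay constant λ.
λ = ln(2)/t½ = 0.03316 day⁻¹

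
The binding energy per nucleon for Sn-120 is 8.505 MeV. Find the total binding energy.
B.E. = 8.505 × 120 = 1021 MeV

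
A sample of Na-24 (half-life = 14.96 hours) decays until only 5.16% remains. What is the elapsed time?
t = t½ × log₂(N₀/N) = 63.98 hours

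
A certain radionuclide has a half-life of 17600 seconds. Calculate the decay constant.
λ = ln(2)/t½ = 3.938e-5 second⁻¹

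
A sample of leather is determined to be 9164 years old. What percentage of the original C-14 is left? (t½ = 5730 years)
N/N₀ = (1/2)^(t/t½) = 0.33 = 33%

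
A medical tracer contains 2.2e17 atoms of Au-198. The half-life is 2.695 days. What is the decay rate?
A = λN = 5.658e16 decays/day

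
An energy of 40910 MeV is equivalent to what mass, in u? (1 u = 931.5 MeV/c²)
m = E/c² = 43.92 u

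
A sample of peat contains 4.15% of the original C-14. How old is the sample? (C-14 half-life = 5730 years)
Age = t½ × log₂(1/ratio) = 26300 years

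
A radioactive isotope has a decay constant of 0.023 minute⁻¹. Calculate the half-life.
t½ = ln(2)/λ = 30.14 minutes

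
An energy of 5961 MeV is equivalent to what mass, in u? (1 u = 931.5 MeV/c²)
m = E/c² = 6.399 u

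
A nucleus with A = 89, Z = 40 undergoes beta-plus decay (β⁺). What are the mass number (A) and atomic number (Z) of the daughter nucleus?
Daughter: A = 89, Z = 39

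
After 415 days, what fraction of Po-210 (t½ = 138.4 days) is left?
N/N₀ = (1/2)^(t/t½) = 0.1251 = 12.5%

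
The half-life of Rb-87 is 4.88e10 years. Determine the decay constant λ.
λ = ln(2)/t½ = 1.42e-11 year⁻¹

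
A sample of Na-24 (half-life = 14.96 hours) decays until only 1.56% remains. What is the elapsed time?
t = t½ × log₂(N₀/N) = 89.79 hours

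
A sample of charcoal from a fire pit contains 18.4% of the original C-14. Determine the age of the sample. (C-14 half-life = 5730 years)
Age = t½ × log₂(1/ratio) = 13990 years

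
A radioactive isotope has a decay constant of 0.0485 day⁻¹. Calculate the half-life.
t½ = ln(2)/λ = 14.29 days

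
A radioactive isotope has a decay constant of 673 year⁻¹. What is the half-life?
t½ = ln(2)/λ = 0.00103 years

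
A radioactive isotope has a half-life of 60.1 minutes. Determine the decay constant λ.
λ = ln(2)/t½ = 0.01153 minute⁻¹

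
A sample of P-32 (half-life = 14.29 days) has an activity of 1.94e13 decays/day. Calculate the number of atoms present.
N = A/λ = 4e14 atoms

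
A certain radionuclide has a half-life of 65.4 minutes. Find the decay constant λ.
λ = ln(2)/t½ = 0.0106 minute⁻¹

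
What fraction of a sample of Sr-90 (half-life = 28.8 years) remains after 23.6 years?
N/N₀ = (1/2)^(t/t½) = 0.5667 = 56.7%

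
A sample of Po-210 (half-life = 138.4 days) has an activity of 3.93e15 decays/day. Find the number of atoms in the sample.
N = A/λ = 7.847e17 atoms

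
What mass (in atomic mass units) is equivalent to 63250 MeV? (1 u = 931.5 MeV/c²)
m = E/c² = 67.9 u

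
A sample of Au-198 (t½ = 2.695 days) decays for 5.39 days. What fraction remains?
N/N₀ = (1/2)^(t/t½) = 0.25 = 25%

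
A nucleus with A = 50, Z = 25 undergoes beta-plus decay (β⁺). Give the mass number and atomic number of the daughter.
Daughter: A = 50, Z = 24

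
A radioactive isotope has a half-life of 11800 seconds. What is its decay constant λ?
λ = ln(2)/t½ = 5.874e-5 second⁻¹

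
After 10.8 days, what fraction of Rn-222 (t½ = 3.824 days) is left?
N/N₀ = (1/2)^(t/t½) = 0.1412 = 14.1%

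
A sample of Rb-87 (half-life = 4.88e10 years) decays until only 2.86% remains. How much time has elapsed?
t = t½ × log₂(N₀/N) = 2.502e11 years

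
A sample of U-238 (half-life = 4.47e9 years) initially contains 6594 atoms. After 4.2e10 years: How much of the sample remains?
N = N₀(1/2)^(t/t½) = 9.788 atoms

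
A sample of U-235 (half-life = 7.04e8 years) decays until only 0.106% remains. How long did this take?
t = t½ × log₂(N₀/N) = 6.957e9 years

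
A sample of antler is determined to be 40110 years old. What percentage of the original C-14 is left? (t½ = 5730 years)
N/N₀ = (1/2)^(t/t½) = 0.007812 = 0.781%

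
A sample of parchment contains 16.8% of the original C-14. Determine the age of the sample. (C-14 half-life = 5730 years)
Age = t½ × log₂(1/ratio) = 14750 years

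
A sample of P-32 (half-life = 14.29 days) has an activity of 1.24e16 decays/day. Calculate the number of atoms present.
N = A/λ = 2.556e17 atoms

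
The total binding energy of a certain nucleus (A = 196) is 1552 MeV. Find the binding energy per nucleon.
B.E./A = 1552/196 = 7.918 MeV/nucleon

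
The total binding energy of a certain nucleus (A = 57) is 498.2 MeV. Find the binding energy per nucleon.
B.E./A = 498.2/57 = 8.74 MeV/nucleon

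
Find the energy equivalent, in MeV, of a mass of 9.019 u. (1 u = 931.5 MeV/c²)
E = mc² = 8401 MeV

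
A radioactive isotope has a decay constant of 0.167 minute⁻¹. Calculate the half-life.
t½ = ln(2)/λ = 4.151 minutes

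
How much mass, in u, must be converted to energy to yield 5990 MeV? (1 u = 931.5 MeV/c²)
m = E/c² = 6.43 u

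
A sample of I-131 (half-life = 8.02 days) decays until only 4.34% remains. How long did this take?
t = t½ × log₂(N₀/N) = 36.3 days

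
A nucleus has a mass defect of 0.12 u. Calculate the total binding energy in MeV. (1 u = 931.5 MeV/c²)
B.E. = Δm × 931.5 = 111.8 MeV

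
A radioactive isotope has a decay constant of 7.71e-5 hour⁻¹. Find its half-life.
t½ = ln(2)/λ = 8990 hours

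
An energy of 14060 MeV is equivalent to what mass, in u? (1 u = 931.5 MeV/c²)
m = E/c² = 15.09 u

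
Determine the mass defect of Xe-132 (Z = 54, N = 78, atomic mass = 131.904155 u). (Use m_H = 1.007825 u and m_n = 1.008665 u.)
Δm = Z·m_H + N·m_n − M = 1.194 u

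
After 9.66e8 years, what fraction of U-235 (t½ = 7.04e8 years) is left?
N/N₀ = (1/2)^(t/t½) = 0.3863 = 38.6%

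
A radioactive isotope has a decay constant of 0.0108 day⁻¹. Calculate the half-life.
t½ = ln(2)/λ = 64.18 days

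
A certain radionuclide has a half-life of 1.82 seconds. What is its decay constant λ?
λ = ln(2)/t½ = 0.3809 second⁻¹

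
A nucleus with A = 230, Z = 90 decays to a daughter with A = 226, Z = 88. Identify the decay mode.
ΔA = -4, ΔZ = -2 ⇒ alpha decay (α)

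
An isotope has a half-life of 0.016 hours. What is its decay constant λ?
λ = ln(2)/t½ = 43.32 hour⁻¹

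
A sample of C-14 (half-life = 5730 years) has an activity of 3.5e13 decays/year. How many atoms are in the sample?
N = A/λ = 2.893e17 atoms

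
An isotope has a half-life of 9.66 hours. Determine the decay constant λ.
λ = ln(2)/t½ = 0.07175 hour⁻¹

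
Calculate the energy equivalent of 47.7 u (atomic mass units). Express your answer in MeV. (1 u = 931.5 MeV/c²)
E = mc² = 44430 MeV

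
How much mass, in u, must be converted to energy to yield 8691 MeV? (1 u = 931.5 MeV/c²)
m = E/c² = 9.33 u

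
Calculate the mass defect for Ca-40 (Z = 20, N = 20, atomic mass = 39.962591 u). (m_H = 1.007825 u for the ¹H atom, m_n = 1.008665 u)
Δm = Z·m_H + N·m_n − M = 0.3672 u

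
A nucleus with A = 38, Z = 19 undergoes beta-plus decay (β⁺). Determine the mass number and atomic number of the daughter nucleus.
Daughter: A = 38, Z = 18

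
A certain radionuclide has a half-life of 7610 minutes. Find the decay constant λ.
λ = ln(2)/t½ = 9.108e-5 minute⁻¹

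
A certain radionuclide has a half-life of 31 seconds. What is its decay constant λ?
λ = ln(2)/t½ = 0.02236 second⁻¹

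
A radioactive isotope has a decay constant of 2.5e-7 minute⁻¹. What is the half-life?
t½ = ln(2)/λ = 2.773e6 minutes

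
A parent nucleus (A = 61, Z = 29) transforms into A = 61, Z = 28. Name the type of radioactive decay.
ΔA = 0, ΔZ = -1 ⇒ beta-plus decay (β⁺) or electron capture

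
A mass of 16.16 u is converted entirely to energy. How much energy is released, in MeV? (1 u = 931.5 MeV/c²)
E = mc² = 15050 MeV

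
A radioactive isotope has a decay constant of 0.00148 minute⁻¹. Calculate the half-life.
t½ = ln(2)/λ = 468.3 minutes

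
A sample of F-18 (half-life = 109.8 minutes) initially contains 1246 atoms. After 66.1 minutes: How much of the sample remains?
N = N₀(1/2)^(t/t½) = 820.9 atoms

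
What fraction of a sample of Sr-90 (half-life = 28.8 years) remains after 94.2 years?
N/N₀ = (1/2)^(t/t½) = 0.1036 = 10.4%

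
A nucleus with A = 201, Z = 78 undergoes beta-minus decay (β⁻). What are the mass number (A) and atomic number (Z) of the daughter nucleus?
Daughter: A = 201, Z = 79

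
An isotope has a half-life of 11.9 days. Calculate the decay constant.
λ = ln(2)/t½ = 0.05825 day⁻¹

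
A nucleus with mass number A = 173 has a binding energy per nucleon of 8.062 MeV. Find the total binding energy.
B.E. = 8.062 × 173 = 1395 MeV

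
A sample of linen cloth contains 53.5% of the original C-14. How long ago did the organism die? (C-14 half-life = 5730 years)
Age = t½ × log₂(1/ratio) = 5171 years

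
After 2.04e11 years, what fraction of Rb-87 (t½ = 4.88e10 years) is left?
N/N₀ = (1/2)^(t/t½) = 0.05516 = 5.52%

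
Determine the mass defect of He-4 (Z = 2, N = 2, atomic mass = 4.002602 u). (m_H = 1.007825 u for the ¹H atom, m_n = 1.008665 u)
Δm = Z·m_H + N·m_n − M = 0.03038 u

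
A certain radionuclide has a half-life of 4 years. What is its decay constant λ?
λ = ln(2)/t½ = 0.1733 year⁻¹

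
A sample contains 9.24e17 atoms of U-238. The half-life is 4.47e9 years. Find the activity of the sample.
A = λN = 1.433e8 decays/year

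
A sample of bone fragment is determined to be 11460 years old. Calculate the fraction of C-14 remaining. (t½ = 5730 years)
N/N₀ = (1/2)^(t/t½) = 0.25 = 25%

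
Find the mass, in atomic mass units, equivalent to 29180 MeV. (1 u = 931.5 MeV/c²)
m = E/c² = 31.33 u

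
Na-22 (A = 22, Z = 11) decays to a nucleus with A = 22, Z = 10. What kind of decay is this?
ΔA = 0, ΔZ = -1 ⇒ beta-plus decay (β⁺) or electron capture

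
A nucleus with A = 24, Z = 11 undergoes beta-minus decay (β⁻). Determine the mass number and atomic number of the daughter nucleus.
Daughter: A = 24, Z = 12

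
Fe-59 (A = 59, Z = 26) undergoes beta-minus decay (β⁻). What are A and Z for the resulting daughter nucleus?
Daughter: A = 59, Z = 27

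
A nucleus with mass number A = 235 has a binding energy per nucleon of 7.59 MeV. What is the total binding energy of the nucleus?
B.E. = 7.59 × 235 = 1784 MeV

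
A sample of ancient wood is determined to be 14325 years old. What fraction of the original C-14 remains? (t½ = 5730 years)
N/N₀ = (1/2)^(t/t½) = 0.1768 = 17.7%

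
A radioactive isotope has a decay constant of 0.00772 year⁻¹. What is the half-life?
t½ = ln(2)/λ = 89.79 years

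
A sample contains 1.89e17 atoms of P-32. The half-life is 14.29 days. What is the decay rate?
A = λN = 9.168e15 decays/day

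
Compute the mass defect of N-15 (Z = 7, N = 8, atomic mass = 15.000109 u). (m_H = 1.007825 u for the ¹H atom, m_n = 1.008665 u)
Δm = Z·m_H + N·m_n − M = 0.124 u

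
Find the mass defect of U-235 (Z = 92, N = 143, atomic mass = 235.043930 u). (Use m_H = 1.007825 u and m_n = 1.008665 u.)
Δm = Z·m_H + N·m_n − M = 1.915 u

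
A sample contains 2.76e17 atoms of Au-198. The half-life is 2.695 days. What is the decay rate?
A = λN = 7.099e16 decays/day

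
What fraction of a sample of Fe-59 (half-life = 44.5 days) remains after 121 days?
N/N₀ = (1/2)^(t/t½) = 0.1519 = 15.2%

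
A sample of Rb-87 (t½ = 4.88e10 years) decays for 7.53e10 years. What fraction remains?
N/N₀ = (1/2)^(t/t½) = 0.3432 = 34.3%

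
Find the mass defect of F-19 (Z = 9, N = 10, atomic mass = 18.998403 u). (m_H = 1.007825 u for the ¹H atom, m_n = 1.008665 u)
Δm = Z·m_H + N·m_n − M = 0.1587 u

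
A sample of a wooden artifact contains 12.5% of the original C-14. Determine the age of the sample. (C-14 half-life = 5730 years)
Age = t½ × log₂(1/ratio) = 17190 years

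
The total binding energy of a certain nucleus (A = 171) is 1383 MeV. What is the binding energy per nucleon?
B.E./A = 1383/171 = 8.088 MeV/nucleon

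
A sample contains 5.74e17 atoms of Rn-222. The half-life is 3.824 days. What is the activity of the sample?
A = λN = 1.04e17 decays/day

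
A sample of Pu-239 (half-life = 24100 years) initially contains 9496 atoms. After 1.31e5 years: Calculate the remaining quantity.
N = N₀(1/2)^(t/t½) = 219.4 atoms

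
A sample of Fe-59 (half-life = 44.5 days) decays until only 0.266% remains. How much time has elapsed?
t = t½ × log₂(N₀/N) = 380.7 days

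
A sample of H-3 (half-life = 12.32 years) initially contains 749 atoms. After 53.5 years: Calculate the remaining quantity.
N = N₀(1/2)^(t/t½) = 36.92 atoms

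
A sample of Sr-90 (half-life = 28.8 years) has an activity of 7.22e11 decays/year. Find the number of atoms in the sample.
N = A/λ = 3e13 atoms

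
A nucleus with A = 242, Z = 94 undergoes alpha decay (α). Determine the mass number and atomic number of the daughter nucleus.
Daughter: A = 238, Z = 92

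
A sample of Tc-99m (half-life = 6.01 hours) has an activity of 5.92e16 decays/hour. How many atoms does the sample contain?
N = A/λ = 5.133e17 atoms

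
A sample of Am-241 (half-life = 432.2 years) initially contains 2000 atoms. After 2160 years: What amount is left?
N = N₀(1/2)^(t/t½) = 62.6 atoms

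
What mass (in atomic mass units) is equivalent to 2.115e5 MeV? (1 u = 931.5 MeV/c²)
m = E/c² = 227.1 u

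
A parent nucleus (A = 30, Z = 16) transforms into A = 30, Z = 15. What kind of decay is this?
ΔA = 0, ΔZ = -1 ⇒ beta-plus decay (β⁺) or electron capture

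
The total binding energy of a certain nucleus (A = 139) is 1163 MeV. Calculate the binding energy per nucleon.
B.E./A = 1163/139 = 8.367 MeV/nucleon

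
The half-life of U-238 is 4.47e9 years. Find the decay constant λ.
λ = ln(2)/t½ = 1.551e-10 year⁻¹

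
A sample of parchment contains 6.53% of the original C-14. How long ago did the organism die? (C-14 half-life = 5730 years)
Age = t½ × log₂(1/ratio) = 22560 years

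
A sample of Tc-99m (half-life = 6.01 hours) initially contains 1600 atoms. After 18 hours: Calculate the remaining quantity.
N = N₀(1/2)^(t/t½) = 200.7 atoms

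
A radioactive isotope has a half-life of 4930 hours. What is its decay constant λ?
λ = ln(2)/t½ = 1.406e-4 hour⁻¹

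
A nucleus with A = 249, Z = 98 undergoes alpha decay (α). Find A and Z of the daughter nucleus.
Daughter: A = 245, Z = 96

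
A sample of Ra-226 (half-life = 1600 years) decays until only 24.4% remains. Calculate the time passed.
t = t½ × log₂(N₀/N) = 3256 years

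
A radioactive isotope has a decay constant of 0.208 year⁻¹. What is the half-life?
t½ = ln(2)/λ = 3.332 years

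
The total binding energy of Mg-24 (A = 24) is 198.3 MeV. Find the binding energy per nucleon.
B.E./A = 198.3/24 = 8.263 MeV/nucleon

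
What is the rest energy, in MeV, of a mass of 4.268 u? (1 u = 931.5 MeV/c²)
E = mc² = 3976 MeV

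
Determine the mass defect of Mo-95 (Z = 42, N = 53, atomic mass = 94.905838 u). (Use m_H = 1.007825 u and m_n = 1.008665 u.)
Δm = Z·m_H + N·m_n − M = 0.8821 u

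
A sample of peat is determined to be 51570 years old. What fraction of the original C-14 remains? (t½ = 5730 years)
N/N₀ = (1/2)^(t/t½) = 0.001953 = 0.195%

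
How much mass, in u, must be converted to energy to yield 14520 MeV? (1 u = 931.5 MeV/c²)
m = E/c² = 15.59 u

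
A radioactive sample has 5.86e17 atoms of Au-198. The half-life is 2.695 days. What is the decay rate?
A = λN = 1.507e17 decays/day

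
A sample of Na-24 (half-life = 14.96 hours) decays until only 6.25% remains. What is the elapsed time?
t = t½ × log₂(N₀/N) = 59.84 hours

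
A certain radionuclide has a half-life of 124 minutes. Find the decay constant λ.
λ = ln(2)/t½ = 0.00559 minute⁻¹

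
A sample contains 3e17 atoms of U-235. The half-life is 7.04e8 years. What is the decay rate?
A = λN = 2.954e8 decays/year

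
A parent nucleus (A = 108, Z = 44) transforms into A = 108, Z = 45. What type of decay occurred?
ΔA = 0, ΔZ = +1 ⇒ beta-minus decay (β⁻)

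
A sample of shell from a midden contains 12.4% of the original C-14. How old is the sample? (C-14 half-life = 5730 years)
Age = t½ × log₂(1/ratio) = 17260 years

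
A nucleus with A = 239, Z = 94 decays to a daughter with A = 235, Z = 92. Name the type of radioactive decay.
ΔA = -4, ΔZ = -2 ⇒ alpha decay (α)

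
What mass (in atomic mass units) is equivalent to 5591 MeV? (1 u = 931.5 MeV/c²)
m = E/c² = 6.002 u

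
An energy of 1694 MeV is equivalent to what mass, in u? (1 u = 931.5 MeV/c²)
m = E/c² = 1.819 u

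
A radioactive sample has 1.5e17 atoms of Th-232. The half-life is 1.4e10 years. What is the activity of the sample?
A = λN = 7.427e6 decays/year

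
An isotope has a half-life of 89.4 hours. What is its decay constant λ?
λ = ln(2)/t½ = 0.007753 hour⁻¹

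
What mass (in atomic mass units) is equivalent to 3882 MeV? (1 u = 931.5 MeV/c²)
m = E/c² = 4.167 u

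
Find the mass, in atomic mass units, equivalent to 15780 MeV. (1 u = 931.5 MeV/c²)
m = E/c² = 16.94 u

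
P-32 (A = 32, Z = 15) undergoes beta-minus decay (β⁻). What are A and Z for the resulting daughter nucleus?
Daughter: A = 32, Z = 16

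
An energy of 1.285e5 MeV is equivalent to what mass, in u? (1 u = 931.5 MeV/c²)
m = E/c² = 137.9 u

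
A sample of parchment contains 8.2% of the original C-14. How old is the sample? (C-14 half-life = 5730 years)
Age = t½ × log₂(1/ratio) = 20680 years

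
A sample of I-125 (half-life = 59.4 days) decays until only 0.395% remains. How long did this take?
t = t½ × log₂(N₀/N) = 474.2 days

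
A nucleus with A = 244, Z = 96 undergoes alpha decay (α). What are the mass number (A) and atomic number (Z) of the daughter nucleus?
Daughter: A = 240, Z = 94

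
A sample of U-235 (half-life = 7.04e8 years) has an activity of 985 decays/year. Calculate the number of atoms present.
N = A/λ = 1e12 atoms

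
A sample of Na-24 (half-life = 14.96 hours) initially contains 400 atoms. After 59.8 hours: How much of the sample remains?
N = N₀(1/2)^(t/t½) = 25.05 atoms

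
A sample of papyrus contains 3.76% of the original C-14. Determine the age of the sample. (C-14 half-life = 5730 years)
Age = t½ × log₂(1/ratio) = 27120 years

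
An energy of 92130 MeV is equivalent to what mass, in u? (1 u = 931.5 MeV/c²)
m = E/c² = 98.9 u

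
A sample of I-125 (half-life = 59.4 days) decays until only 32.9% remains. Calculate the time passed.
t = t½ × log₂(N₀/N) = 95.27 days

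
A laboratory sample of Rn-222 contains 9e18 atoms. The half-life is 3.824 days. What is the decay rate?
A = λN = 1.631e18 decays/day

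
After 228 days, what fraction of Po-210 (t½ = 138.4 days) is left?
N/N₀ = (1/2)^(t/t½) = 0.3192 = 31.9%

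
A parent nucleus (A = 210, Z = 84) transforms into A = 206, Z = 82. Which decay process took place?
ΔA = -4, ΔZ = -2 ⇒ alpha decay (α)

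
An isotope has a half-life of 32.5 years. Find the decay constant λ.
λ = ln(2)/t½ = 0.02133 year⁻¹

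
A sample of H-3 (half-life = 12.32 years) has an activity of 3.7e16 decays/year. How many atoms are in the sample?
N = A/λ = 6.576e17 atoms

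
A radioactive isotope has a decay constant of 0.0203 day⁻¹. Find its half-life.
t½ = ln(2)/λ = 34.15 days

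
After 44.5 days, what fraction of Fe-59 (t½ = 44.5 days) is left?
N/N₀ = (1/2)^(t/t½) = 0.5 = 50%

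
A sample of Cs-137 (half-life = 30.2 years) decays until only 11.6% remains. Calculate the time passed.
t = t½ × log₂(N₀/N) = 93.86 years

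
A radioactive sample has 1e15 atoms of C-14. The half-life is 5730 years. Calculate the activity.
A = λN = 1.21e11 decays/year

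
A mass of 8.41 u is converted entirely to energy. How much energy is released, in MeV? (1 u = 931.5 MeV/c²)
E = mc² = 7834 MeV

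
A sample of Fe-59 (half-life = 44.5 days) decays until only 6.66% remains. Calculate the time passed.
t = t½ × log₂(N₀/N) = 173.9 days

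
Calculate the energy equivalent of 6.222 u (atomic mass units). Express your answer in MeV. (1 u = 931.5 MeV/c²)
E = mc² = 5796 MeV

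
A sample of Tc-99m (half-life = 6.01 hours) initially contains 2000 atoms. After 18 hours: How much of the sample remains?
N = N₀(1/2)^(t/t½) = 250.9 atoms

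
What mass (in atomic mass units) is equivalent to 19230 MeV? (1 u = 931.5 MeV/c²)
m = E/c² = 20.64 u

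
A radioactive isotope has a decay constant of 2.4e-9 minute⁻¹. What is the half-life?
t½ = ln(2)/λ = 2.888e8 minutes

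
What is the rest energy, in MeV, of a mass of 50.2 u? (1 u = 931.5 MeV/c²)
E = mc² = 46760 MeV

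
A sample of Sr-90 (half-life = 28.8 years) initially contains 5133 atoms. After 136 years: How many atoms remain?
N = N₀(1/2)^(t/t½) = 194.5 atoms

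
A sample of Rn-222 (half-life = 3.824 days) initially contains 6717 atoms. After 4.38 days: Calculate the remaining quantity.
N = N₀(1/2)^(t/t½) = 3037 atoms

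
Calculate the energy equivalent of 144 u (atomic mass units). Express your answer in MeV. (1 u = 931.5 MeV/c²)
E = mc² = 1.341e5 MeV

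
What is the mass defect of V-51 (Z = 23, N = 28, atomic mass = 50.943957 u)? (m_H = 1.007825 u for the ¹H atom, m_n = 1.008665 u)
Δm = Z·m_H + N·m_n − M = 0.4786 u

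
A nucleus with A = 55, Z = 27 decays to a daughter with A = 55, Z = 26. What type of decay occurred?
ΔA = 0, ΔZ = -1 ⇒ beta-plus decay (β⁺) or electron capture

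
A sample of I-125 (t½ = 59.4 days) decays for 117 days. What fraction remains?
N/N₀ = (1/2)^(t/t½) = 0.2553 = 25.5%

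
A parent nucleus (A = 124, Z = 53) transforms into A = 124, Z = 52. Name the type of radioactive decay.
ΔA = 0, ΔZ = -1 ⇒ beta-plus decay (β⁺) or electron capture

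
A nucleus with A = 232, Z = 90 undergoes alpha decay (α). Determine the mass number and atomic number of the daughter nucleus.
Daughter: A = 228, Z = 88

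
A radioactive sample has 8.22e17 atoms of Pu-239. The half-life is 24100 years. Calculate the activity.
A = λN = 2.364e13 decays/year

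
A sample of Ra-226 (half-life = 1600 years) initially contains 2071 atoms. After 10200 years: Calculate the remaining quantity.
N = N₀(1/2)^(t/t½) = 24.95 atoms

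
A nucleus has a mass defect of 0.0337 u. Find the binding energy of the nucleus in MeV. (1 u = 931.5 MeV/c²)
B.E. = Δm × 931.5 = 31.39 MeV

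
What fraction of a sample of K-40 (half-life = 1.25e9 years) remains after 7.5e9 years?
N/N₀ = (1/2)^(t/t½) = 0.01562 = 1.56%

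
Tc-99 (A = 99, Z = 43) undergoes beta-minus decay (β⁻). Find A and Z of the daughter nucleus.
Daughter: A = 99, Z = 44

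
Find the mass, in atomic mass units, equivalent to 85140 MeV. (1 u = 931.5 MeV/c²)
m = E/c² = 91.4 u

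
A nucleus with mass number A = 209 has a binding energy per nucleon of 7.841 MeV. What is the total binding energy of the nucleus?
B.E. = 7.841 × 209 = 1639 MeV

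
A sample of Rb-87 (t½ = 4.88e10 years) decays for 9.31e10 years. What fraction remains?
N/N₀ = (1/2)^(t/t½) = 0.2665 = 26.7%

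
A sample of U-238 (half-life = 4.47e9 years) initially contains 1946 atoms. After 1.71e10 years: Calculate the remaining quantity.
N = N₀(1/2)^(t/t½) = 137.3 atoms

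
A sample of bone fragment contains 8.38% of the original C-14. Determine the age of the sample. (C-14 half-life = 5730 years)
Age = t½ × log₂(1/ratio) = 20500 years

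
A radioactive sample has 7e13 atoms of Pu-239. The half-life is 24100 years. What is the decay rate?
A = λN = 2.013e9 decays/year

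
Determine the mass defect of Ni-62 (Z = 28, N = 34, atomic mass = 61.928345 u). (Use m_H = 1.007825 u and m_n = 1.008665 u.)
Δm = Z·m_H + N·m_n − M = 0.5854 u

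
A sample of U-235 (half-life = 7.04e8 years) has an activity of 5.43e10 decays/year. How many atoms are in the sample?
N = A/λ = 5.515e19 atoms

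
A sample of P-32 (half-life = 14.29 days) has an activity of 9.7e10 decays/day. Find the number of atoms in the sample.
N = A/λ = 2e12 atoms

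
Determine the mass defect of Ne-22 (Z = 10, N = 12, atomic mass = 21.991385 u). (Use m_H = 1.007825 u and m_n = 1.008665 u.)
Δm = Z·m_H + N·m_n − M = 0.1908 u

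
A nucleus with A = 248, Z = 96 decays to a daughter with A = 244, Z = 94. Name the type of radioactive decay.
ΔA = -4, ΔZ = -2 ⇒ alpha decay (α)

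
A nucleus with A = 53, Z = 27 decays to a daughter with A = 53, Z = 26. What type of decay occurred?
ΔA = 0, ΔZ = -1 ⇒ beta-plus decay (β⁺) or electron capture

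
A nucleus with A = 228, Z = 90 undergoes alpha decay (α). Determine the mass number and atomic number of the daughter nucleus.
Daughter: A = 224, Z = 88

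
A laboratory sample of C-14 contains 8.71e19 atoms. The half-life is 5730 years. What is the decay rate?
A = λN = 1.054e16 decays/year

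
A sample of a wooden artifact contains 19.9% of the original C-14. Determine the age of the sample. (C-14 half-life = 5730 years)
Age = t½ × log₂(1/ratio) = 13350 years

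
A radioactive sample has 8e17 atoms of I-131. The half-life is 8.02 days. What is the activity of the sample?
A = λN = 6.914e16 decays/day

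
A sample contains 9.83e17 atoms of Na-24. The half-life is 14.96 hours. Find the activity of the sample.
A = λN = 4.555e16 decays/hour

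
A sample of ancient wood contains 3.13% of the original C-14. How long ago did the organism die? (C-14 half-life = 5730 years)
Age = t½ × log₂(1/ratio) = 28640 years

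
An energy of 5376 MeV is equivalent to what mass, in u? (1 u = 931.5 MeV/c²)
m = E/c² = 5.771 u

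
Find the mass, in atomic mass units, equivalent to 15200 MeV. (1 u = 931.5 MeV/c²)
m = E/c² = 16.32 u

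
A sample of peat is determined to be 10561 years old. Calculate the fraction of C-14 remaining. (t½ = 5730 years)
N/N₀ = (1/2)^(t/t½) = 0.2787 = 27.9%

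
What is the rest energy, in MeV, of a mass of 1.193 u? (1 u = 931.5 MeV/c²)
E = mc² = 1111 MeV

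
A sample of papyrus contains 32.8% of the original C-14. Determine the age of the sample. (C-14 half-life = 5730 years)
Age = t½ × log₂(1/ratio) = 9215 years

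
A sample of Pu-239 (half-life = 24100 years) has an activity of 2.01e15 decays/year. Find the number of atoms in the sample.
N = A/λ = 6.989e19 atoms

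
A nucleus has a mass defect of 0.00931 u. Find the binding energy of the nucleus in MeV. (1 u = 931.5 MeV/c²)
B.E. = Δm × 931.5 = 8.672 MeV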